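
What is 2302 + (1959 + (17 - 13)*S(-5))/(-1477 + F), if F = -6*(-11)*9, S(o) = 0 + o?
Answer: 2030727/883 ≈ 2299.8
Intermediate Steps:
S(o) = o
F = 594 (F = 66*9 = 594)
2302 + (1959 + (17 - 13)*S(-5))/(-1477 + F) = 2302 + (1959 + (17 - 13)*(-5))/(-1477 + 594) = 2302 + (1959 + 4*(-5))/(-883) = 2302 + (1959 - 20)*(-1/883) = 2302 + 1939*(-1/883) = 2302 - 1939/883 = 2030727/883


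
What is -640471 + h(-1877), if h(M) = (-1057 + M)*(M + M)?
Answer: 10373765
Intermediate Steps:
h(M) = 2*M*(-1057 + M) (h(M) = (-1057 + M)*(2*M) = 2*M*(-1057 + M))
-640471 + h(-1877) = -640471 + 2*(-1877)*(-1057 - 1877) = -640471 + 2*(-1877)*(-2934) = -640471 + 11014236 = 10373765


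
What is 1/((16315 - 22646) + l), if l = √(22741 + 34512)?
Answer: -6331/40024308 - √57253/40024308 ≈ -0.00016416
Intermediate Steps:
l = √57253 ≈ 239.28
1/((16315 - 22646) + l) = 1/((16315 - 22646) + √57253) = 1/(-6331 + √57253)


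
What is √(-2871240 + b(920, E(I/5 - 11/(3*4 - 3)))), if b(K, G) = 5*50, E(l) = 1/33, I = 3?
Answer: I*√2870990 ≈ 1694.4*I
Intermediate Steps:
E(l) = 1/33
b(K, G) = 250
√(-2871240 + b(920, E(I/5 - 11/(3*4 - 3)))) = √(-2871240 + 250) = √(-2870990) = I*√2870990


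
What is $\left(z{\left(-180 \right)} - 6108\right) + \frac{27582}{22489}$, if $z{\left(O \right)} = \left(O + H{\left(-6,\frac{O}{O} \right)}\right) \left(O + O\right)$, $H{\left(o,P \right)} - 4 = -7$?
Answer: $\frac{1344240090}{22489} \approx 59773.0$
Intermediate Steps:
$H{\left(o,P \right)} = -3$ ($H{\left(o,P \right)} = 4 - 7 = -3$)
$z{\left(O \right)} = 2 O \left(-3 + O\right)$ ($z{\left(O \right)} = \left(O - 3\right) \left(O + O\right) = \left(-3 + O\right) 2 O = 2 O \left(-3 + O\right)$)
$\left(z{\left(-180 \right)} - 6108\right) + \frac{27582}{22489} = \left(2 \left(-180\right) \left(-3 - 180\right) - 6108\right) + \frac{27582}{22489} = \left(2 \left(-180\right) \left(-183\right) - 6108\right) + 27582 \cdot \frac{1}{22489} = \left(65880 - 6108\right) + \frac{27582}{22489} = 59772 + \frac{27582}{22489} = \frac{1344240090}{22489}$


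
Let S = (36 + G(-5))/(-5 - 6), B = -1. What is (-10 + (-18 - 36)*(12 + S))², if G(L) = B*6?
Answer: 31561924/121 ≈ 2.6084e+5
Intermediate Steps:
G(L) = -6 (G(L) = -1*6 = -6)
S = -30/11 (S = (36 - 6)/(-5 - 6) = 30/(-11) = 30*(-1/11) = -30/11 ≈ -2.7273)
(-10 + (-18 - 36)*(12 + S))² = (-10 + (-18 - 36)*(12 - 30/11))² = (-10 - 54*102/11)² = (-10 - 5508/11)² = (-5618/11)² = 31561924/121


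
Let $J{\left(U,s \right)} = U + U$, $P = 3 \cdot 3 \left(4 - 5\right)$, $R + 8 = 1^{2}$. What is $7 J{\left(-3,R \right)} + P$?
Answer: $-51$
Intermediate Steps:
$R = -7$ ($R = -8 + 1^{2} = -8 + 1 = -7$)
$P = -9$ ($P = 9 \left(-1\right) = -9$)
$J{\left(U,s \right)} = 2 U$
$7 J{\left(-3,R \right)} + P = 7 \cdot 2 \left(-3\right) - 9 = 7 \left(-6\right) - 9 = -42 - 9 = -51$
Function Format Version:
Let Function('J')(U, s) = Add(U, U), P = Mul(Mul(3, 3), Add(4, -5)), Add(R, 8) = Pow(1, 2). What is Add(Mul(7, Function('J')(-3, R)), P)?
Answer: -51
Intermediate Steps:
R = -7 (R = Add(-8, Pow(1, 2)) = Add(-8, 1) = -7)
P = -9 (P = Mul(9, -1) = -9)
Function('J')(U, s) = Mul(2, U)
Add(Mul(7, Function('J')(-3, R)), P) = Add(Mul(7, Mul(2, -3)), -9) = Add(Mul(7, -6), -9) = Add(-42, -9) = -51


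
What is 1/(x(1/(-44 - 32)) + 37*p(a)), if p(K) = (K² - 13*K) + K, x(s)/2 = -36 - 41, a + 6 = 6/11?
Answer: 121/407606 ≈ 0.00029686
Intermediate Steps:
a = -60/11 (a = -6 + 6/11 = -60/11 ≈ -5.4545)
x(s) = -154 (x(s) = 2*(-36 - 41) = 2*(-77) = -154)
p(K) = K² - 12*K
1/(x(1/(-44 - 32)) + 37*p(a)) = 1/(-154 + 37*(-60*(-12 - 60/11)/11)) = 1/(-154 + 37*(-60/11*(-192/11))) = 1/(-154 + 37*(11520/121)) = 1/(-154 + 426240/121) = 1/(407606/121) = 121/407606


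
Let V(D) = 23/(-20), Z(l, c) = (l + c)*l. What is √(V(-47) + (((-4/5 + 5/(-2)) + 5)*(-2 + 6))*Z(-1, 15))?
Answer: I*√9635/10 ≈ 9.8158*I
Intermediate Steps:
Z(l, c) = l*(c + l) (Z(l, c) = (c + l)*l = l*(c + l))
V(D) = -23/20 (V(D) = 23*(-1/20) = -23/20)
√(V(-47) + (((-4/5 + 5/(-2)) + 5)*(-2 + 6))*Z(-1, 15)) = √(-23/20 + (((-4/5 + 5/(-2)) + 5)*(-2 + 6))*(-(15 - 1))) = √(-23/20 + (((-4*⅕ + 5*(-½)) + 5)*4)*(-1*14)) = √(-23/20 + (((-⅘ - 5/2) + 5)*4)*(-14)) = √(-23/20 + ((-33/10 + 5)*4)*(-14)) = √(-23/20 + ((17/10)*4)*(-14)) = √(-23/20 + (34/5)*(-14)) = √(-23/20 - 476/5) = √(-1927/20) = I*√9635/10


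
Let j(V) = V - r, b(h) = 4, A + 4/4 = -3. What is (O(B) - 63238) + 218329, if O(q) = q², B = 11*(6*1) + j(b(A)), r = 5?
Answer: 159316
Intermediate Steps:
A = -4 (A = -1 - 3 = -4)
j(V) = -5 + V (j(V) = V - 1*5 = V - 5 = -5 + V)
B = 65 (B = 11*(6*1) + (-5 + 4) = 11*6 - 1 = 66 - 1 = 65)
(O(B) - 63238) + 218329 = (65² - 63238) + 218329 = (4225 - 63238) + 218329 = -59013 + 218329 = 159316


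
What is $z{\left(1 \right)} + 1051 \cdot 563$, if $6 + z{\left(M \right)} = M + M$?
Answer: $591709$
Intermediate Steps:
$z{\left(M \right)} = -6 + 2 M$ ($z{\left(M \right)} = -6 + \left(M + M\right) = -6 + 2 M$)
$z{\left(1 \right)} + 1051 \cdot 563 = \left(-6 + 2 \cdot 1\right) + 1051 \cdot 563 = \left(-6 + 2\right) + 591713 = -4 + 591713 = 591709$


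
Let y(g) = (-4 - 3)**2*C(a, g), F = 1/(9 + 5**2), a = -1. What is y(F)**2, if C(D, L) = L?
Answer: 2401/1156 ≈ 2.0770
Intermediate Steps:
F = 1/34 (F = 1/(9 + 25) = 1/34 ≈ 0.029412)
y(g) = 49*g (y(g) = (-4 - 3)**2*g = (-7)**2*g = 49*g)
y(F)**2 = (49*(1/34))**2 = (49/34)**2 = 2401/1156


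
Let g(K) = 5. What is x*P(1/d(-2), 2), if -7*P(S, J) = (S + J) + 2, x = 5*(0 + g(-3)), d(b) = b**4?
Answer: -1625/112 ≈ -14.509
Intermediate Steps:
x = 25 (x = 5*(0 + 5) = 5*5 = 25)
P(S, J) = -2/7 - J/7 - S/7 (P(S, J) = -((S + J) + 2)/7 = -((J + S) + 2)/7 = -(2 + J + S)/7 = -2/7 - J/7 - S/7)
x*P(1/d(-2), 2) = 25*(-2/7 - 1/7*2 - 1/(7*((-2)**4))) = 25*(-2/7 - 2/7 - 1/7/16) = 25*(-2/7 - 2/7 - 1/7*1/16) = 25*(-2/7 - 2/7 - 1/112) = 25*(-65/112) = -1625/112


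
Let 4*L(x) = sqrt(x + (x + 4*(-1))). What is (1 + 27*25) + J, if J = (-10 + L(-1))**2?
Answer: 6205/8 - 5*I*sqrt(6) ≈ 775.63 - 12.247*I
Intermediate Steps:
L(x) = sqrt(-4 + 2*x)/4 (L(x) = sqrt(x + (x + 4*(-1)))/4 = sqrt(x + (x - 4))/4 = sqrt(x + (-4 + x))/4 = sqrt(-4 + 2*x)/4)
J = (-10 + I*sqrt(6)/4)**2 (J = (-10 + sqrt(-4 + 2*(-1))/4)**2 = (-10 + sqrt(-4 - 2)/4)**2 = (-10 + sqrt(-6)/4)**2 = (-10 + (I*sqrt(6))/4)**2 = (-10 + I*sqrt(6)/4)**2 ≈ 99.625 - 12.247*I)
(1 + 27*25) + J = (1 + 27*25) + (40 - I*sqrt(6))**2/16 = (1 + 675) + (40 - I*sqrt(6))**2/16 = 676 + (40 - I*sqrt(6))**2/16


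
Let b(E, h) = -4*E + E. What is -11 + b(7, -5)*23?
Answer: -494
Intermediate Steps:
b(E, h) = -3*E
-11 + b(7, -5)*23 = -11 - 3*7*23 = -11 - 21*23 = -11 - 483 = -494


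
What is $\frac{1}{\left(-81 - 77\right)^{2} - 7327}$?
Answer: $\frac{1}{17637} \approx 5.6699 \cdot 10^{-5}$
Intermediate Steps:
$\frac{1}{\left(-81 - 77\right)^{2} - 7327} = \frac{1}{\left(-158\right)^{2} - 7327} = \frac{1}{24964 - 7327} = \frac{1}{17637}$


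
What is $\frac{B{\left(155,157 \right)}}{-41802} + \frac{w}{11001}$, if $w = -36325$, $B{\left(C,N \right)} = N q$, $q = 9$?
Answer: $- \frac{511334021}{153287934} \approx -3.3358$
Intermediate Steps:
$B{\left(C,N \right)} = 9 N$ ($B{\left(C,N \right)} = N 9 = 9 N$)
$\frac{B{\left(155,157 \right)}}{-41802} + \frac{w}{11001} = \frac{9 \cdot 157}{-41802} - \frac{36325}{11001} = 1413 \left(- \frac{1}{41802}\right) - \frac{36325}{11001} = - \frac{471}{13934} - \frac{36325}{11001} = - \frac{511334021}{153287934}$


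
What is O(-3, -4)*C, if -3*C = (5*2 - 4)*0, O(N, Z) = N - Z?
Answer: 0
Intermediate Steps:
C = 0 (C = -(5*2 - 4)*0/3 = -(10 - 4)*0/3 = -2*0 = -⅓*0 = 0)
O(-3, -4)*C = (-3 - 1*(-4))*0 = (-3 + 4)*0 = 1*0 = 0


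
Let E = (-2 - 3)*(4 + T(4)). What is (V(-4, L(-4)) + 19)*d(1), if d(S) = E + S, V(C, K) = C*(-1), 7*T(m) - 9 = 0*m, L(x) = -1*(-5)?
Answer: -4094/7 ≈ -584.86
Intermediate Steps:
L(x) = 5
T(m) = 9/7 (T(m) = 9/7 + (0*m)/7 = 9/7 + (⅐)*0 = 9/7 + 0 = 9/7)
E = -185/7 (E = (-2 - 3)*(4 + 9/7) = -5*37/7 = -185/7 ≈ -26.429)
V(C, K) = -C
d(S) = -185/7 + S
(V(-4, L(-4)) + 19)*d(1) = (-1*(-4) + 19)*(-185/7 + 1) = (4 + 19)*(-178/7) = 23*(-178/7) = -4094/7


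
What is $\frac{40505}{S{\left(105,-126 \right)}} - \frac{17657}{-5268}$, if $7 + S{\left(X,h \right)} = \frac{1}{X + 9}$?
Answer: $- \frac{24311286131}{4198596} \approx -5790.3$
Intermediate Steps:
$S{\left(X,h \right)} = -7 + \frac{1}{9 + X}$ ($S{\left(X,h \right)} = -7 + \frac{1}{X + 9} = -7 + \frac{1}{9 + X}$)
$\frac{40505}{S{\left(105,-126 \right)}} - \frac{17657}{-5268} = \frac{40505}{\frac{1}{9 + 105} \left(-62 - 735\right)} - \frac{17657}{-5268} = \frac{40505}{\frac{1}{114} \left(-62 - 735\right)} - - \frac{17657}{5268} = \frac{40505}{\frac{1}{114} \left(-797\right)} + \frac{17657}{5268} = \frac{40505}{- \frac{797}{114}} + \frac{17657}{5268} = 40505 \left(- \frac{114}{797}\right) + \frac{17657}{5268} = - \frac{4617570}{797} + \frac{17657}{5268} = - \frac{24311286131}{4198596}$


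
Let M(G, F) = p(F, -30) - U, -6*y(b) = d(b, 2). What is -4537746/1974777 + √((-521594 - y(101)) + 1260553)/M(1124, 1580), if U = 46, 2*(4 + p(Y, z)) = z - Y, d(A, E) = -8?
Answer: -1512582/658259 - √6650619/2565 ≈ -3.3033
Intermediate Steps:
y(b) = 4/3 (y(b) = -⅙*(-8) = 4/3)
p(Y, z) = -4 + z/2 - Y/2 (p(Y, z) = -4 + (z - Y)/2 = -4 + (z/2 - Y/2) = -4 + z/2 - Y/2)
M(G, F) = -65 - F/2 (M(G, F) = (-4 + (½)*(-30) - F/2) - 1*46 = (-4 - 15 - F/2) - 46 = (-19 - F/2) - 46 = -65 - F/2)
-4537746/1974777 + √((-521594 - y(101)) + 1260553)/M(1124, 1580) = -4537746/1974777 + √((-521594 - 1*4/3) + 1260553)/(-65 - ½*1580) = -4537746*1/1974777 + √((-521594 - 4/3) + 1260553)/(-65 - 790) = -1512582/658259 + √(-1564786/3 + 1260553)/(-855) = -1512582/658259 + √(2216873/3)*(-1/855) = -1512582/658259 + (√6650619/3)*(-1/855) = -1512582/658259 - √6650619/2565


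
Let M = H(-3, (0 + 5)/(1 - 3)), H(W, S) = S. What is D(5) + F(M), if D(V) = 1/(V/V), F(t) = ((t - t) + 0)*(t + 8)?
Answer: 1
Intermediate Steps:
M = -5/2 (M = (0 + 5)/(1 - 3) = 5/(-2) = 5*(-½) = -5/2 ≈ -2.5000)
F(t) = 0 (F(t) = (0 + 0)*(8 + t) = 0*(8 + t) = 0)
D(V) = 1 (D(V) = 1/1 = 1)
D(5) + F(M) = 1 + 0 = 1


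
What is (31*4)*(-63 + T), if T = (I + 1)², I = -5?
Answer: -5828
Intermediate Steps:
T = 16 (T = (-5 + 1)² = (-4)² = 16)
(31*4)*(-63 + T) = (31*4)*(-63 + 16) = 124*(-47) = -5828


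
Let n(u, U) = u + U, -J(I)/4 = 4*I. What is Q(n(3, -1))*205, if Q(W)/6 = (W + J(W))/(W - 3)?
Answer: 36900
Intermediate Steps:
J(I) = -16*I
n(u, U) = U + u
Q(W) = -90*W/(-3 + W) (Q(W) = 6*((W - 16*W)/(W - 3)) = 6*((-15*W)/(-3 + W)) = 6*(-15*W/(-3 + W)) = -90*W/(-3 + W))
Q(n(3, -1))*205 = -90*(-1 + 3)/(-3 + (-1 + 3))*205 = -90*2/(-3 + 2)*205 = -90*2/(-1)*205 = -90*2*(-1)*205 = 180*205 = 36900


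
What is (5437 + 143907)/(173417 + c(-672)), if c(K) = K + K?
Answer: 149344/172073 ≈ 0.86791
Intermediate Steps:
c(K) = 2*K
(5437 + 143907)/(173417 + c(-672)) = (5437 + 143907)/(173417 + 2*(-672)) = 149344/(173417 - 1344) = 149344/172073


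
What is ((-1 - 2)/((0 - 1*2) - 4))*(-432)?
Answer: -216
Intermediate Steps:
((-1 - 2)/((0 - 1*2) - 4))*(-432) = -3/((0 - 2) - 4)*(-432) = -3/(-2 - 4)*(-432) = -3/(-6)*(-432) = -3*(-⅙)*(-432) = (½)*(-432) = -216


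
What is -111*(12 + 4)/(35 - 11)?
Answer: -74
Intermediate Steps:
-111*(12 + 4)/(35 - 11) = -1776/24 = -111*⅔ = -74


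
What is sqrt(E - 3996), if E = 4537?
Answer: sqrt(541) ≈ 23.259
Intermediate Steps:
sqrt(E - 3996) = sqrt(4537 - 3996) = sqrt(541)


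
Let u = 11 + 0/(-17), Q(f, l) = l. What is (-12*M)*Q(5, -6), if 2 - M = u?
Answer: -648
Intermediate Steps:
u = 11 (u = 11 + 0*(-1/17) = 11 + 0 = 11)
M = -9 (M = 2 - 1*11 = 2 - 11 = -9)
(-12*M)*Q(5, -6) = -12*(-9)*(-6) = 108*(-6) = -648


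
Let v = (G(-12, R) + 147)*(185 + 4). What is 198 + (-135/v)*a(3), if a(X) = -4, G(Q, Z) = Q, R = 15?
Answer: 37426/189 ≈ 198.02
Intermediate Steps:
v = 25515 (v = (-12 + 147)*(185 + 4) = 135*189 = 25515)
198 + (-135/v)*a(3) = 198 - 135/25515*(-4) = 198 - 135*1/25515*(-4) = 198 - 1/189*(-4) = 198 + 4/189 = 37426/189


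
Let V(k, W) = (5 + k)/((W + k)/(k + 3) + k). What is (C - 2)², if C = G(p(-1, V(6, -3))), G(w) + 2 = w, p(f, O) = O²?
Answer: 126025/130321 ≈ 0.96704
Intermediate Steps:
V(k, W) = (5 + k)/(k + (W + k)/(3 + k)) (V(k, W) = (5 + k)/((W + k)/(3 + k) + k) = (5 + k)/(k + (W + k)/(3 + k)))
G(w) = -2 + w
C = 367/361 (C = -2 + ((15 + 6² + 8*6)/(-3 + 6² + 4*6))² = -2 + ((15 + 36 + 48)/(-3 + 36 + 24))² = -2 + (99/57)² = -2 + ((1/57)*99)² = -2 + (33/19)² = -2 + 1089/361 = 367/361 ≈ 1.0166)
(C - 2)² = (367/361 - 2)² = (-355/361)² = 126025/130321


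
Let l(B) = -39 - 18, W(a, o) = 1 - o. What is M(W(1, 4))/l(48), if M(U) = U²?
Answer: -3/19 ≈ -0.15789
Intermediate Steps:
l(B) = -57
M(W(1, 4))/l(48) = (1 - 1*4)²/(-57) = (1 - 4)²*(-1/57) = (-3)²*(-1/57) = 9*(-1/57) = -3/19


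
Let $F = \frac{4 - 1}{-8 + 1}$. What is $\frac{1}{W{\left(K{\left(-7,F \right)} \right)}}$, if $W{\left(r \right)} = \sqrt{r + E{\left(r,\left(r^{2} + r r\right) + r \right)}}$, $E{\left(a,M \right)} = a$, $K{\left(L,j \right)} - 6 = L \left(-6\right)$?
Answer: $\frac{\sqrt{6}}{24} \approx 0.10206$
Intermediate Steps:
$F = - \frac{3}{7}$ ($F = \frac{3}{-7} = 3 \left(- \frac{1}{7}\right) = - \frac{3}{7} \approx -0.42857$)
$K{\left(L,j \right)} = 6 - 6 L$ ($K{\left(L,j \right)} = 6 + L \left(-6\right) = 6 - 6 L$)
$W{\left(r \right)} = \sqrt{2} \sqrt{r}$ ($W{\left(r \right)} = \sqrt{r + r} = \sqrt{2 r} = \sqrt{2} \sqrt{r}$)
$\frac{1}{W{\left(K{\left(-7,F \right)} \right)}} = \frac{1}{\sqrt{2} \sqrt{6 - -42}} = \frac{1}{\sqrt{2} \sqrt{6 + 42}} = \frac{1}{\sqrt{2} \sqrt{48}} = \frac{1}{\sqrt{2} \cdot 4 \sqrt{3}} = \frac{1}{4 \sqrt{6}} = \frac{\sqrt{6}}{24}$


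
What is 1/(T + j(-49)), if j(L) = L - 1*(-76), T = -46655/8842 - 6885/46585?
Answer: 82380914/1777424609 ≈ 0.046348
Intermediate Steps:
T = -446860069/82380914 (T = -46655*1/8842 - 6885*1/46585 = -46655/8842 - 1377/9317 = -446860069/82380914 ≈ -5.4243)
j(L) = 76 + L (j(L) = L + 76 = 76 + L)
1/(T + j(-49)) = 1/(-446860069/82380914 + (76 - 49)) = 1/(-446860069/82380914 + 27) = 1/(1777424609/82380914) = 82380914/1777424609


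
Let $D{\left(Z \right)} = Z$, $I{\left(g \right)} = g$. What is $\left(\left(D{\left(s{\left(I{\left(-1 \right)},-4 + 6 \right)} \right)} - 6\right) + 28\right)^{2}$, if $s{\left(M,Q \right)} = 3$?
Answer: $625$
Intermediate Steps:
$\left(\left(D{\left(s{\left(I{\left(-1 \right)},-4 + 6 \right)} \right)} - 6\right) + 28\right)^{2} = \left(\left(3 - 6\right) + 28\right)^{2} = \left(-3 + 28\right)^{2} = 25^{2} = 625$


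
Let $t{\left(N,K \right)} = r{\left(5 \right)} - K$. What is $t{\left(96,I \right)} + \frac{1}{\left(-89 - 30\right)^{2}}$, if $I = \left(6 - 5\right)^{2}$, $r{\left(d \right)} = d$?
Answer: $\frac{56645}{14161} \approx 4.0001$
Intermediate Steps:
$I = 1$ ($I = 1^{2} = 1$)
$t{\left(N,K \right)} = 5 - K$
$t{\left(96,I \right)} + \frac{1}{\left(-89 - 30\right)^{2}} = \left(5 - 1\right) + \frac{1}{\left(-89 - 30\right)^{2}} = \left(5 - 1\right) + \frac{1}{\left(-119\right)^{2}} = 4 + \frac{1}{14161} = \frac{56645}{14161}$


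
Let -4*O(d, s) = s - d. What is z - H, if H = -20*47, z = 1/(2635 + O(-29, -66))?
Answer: 9942384/10577 ≈ 940.00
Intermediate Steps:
O(d, s) = -s/4 + d/4 (O(d, s) = -(s - d)/4 = -s/4 + d/4)
z = 4/10577 (z = 1/(2635 + (-¼*(-66) + (¼)*(-29))) = 1/(2635 + (33/2 - 29/4)) = 1/(2635 + 37/4) = 1/(10577/4) = 4/10577 ≈ 0.00037818)
H = -940
z - H = 4/10577 - 1*(-940) = 4/10577 + 940 = 9942384/10577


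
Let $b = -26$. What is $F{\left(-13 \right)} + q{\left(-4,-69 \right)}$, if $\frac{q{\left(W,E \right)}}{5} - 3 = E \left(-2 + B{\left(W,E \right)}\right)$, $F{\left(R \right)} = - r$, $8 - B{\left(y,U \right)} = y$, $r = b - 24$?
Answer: $-3385$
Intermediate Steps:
$r = -50$ ($r = -26 - 24 = -50$)
$B{\left(y,U \right)} = 8 - y$
$F{\left(R \right)} = 50$ ($F{\left(R \right)} = \left(-1\right) \left(-50\right) = 50$)
$q{\left(W,E \right)} = 15 + 5 E \left(6 - W\right)$ ($q{\left(W,E \right)} = 15 + 5 E \left(-2 - \left(-8 + W\right)\right) = 15 + 5 E \left(6 - W\right)$)
$F{\left(-13 \right)} + q{\left(-4,-69 \right)} = 50 + \left(15 + 30 \left(-69\right) - \left(-345\right) \left(-4\right)\right) = 50 - 3435 = -3385$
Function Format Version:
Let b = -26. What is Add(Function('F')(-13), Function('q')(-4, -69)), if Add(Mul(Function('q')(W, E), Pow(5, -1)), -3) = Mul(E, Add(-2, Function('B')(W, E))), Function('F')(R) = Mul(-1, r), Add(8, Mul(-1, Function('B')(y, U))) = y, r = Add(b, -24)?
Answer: -3385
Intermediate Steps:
r = -50 (r = Add(-26, -24) = -50)
Function('B')(y, U) = Add(8, Mul(-1, y))
Function('F')(R) = 50 (Function('F')(R) = Mul(-1, -50) = 50)
Function('q')(W, E) = Add(15, Mul(5, E, Add(6, Mul(-1, W)))) (Function('q')(W, E) = Add(15, Mul(5, Mul(E, Add(-2, Add(8, Mul(-1, W)))))) = Add(15, Mul(5, Mul(E, Add(6, Mul(-1, W))))) = Add(15, Mul(5, E, Add(6, Mul(-1, W)))))
Add(Function('F')(-13), Function('q')(-4, -69)) = Add(50, Add(15, Mul(30, -69), Mul(-5, -69, -4))) = Add(50, Add(15, -2070, -1380)) = Add(50, -3435) = -3385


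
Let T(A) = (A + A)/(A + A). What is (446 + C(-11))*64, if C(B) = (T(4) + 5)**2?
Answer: 30848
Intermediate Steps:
T(A) = 1 (T(A) = (2*A)/((2*A)) = (2*A)*(1/(2*A)) = 1)
C(B) = 36 (C(B) = (1 + 5)**2 = 6**2 = 36)
(446 + C(-11))*64 = (446 + 36)*64 = 482*64 = 30848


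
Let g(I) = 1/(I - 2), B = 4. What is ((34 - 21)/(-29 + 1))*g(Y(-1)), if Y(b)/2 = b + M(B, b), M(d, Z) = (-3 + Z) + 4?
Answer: 13/112 ≈ 0.11607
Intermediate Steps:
M(d, Z) = 1 + Z
Y(b) = 2 + 4*b (Y(b) = 2*(b + (1 + b)) = 2*(1 + 2*b) = 2 + 4*b)
g(I) = 1/(-2 + I)
((34 - 21)/(-29 + 1))*g(Y(-1)) = ((34 - 21)/(-29 + 1))/(-2 + (2 + 4*(-1))) = (13/(-28))/(-2 + (2 - 4)) = (13*(-1/28))/(-2 - 2) = -13/28/(-4) = -13/28*(-1/4) = 13/112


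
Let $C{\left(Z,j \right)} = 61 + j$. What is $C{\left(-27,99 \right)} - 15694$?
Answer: $-15534$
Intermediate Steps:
$C{\left(-27,99 \right)} - 15694 = \left(61 + 99\right) - 15694 = 160 - 15694 = -15534$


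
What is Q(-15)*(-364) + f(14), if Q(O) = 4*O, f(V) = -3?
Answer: 21837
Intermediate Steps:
Q(-15)*(-364) + f(14) = (4*(-15))*(-364) - 3 = -60*(-364) - 3 = 21840 - 3 = 21837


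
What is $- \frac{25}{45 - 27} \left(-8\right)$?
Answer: $\frac{100}{9} \approx 11.111$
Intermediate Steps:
$- \frac{25}{45 - 27} \left(-8\right) = - \frac{25}{18} \left(-8\right) = \left(-25\right) \frac{1}{18} \left(-8\right) = \left(- \frac{25}{18}\right) \left(-8\right) = \frac{100}{9}$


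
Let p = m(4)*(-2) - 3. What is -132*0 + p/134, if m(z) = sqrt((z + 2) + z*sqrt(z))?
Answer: -3/134 - sqrt(14)/67 ≈ -0.078234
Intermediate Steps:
m(z) = sqrt(2 + z + z**(3/2)) (m(z) = sqrt((2 + z) + z**(3/2)) = sqrt(2 + z + z**(3/2)))
p = -3 - 2*sqrt(14) (p = sqrt(2 + 4 + 4**(3/2))*(-2) - 3 = sqrt(2 + 4 + 8)*(-2) - 3 = sqrt(14)*(-2) - 3 = -2*sqrt(14) - 3 = -3 - 2*sqrt(14) ≈ -10.483)
-132*0 + p/134 = -132*0 + (-3 - 2*sqrt(14))/134 = 0 + (-3 - 2*sqrt(14))*(1/134) = 0 + (-3/134 - sqrt(14)/67) = -3/134 - sqrt(14)/67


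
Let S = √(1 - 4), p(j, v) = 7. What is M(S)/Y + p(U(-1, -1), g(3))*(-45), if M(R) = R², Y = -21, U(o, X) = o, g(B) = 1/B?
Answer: -2204/7 ≈ -314.86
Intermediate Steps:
S = I*√3 (S = √(-3) = I*√3 ≈ 1.732*I)
M(S)/Y + p(U(-1, -1), g(3))*(-45) = (I*√3)²/(-21) + 7*(-45) = -3*(-1/21) - 315 = ⅐ - 315 = -2204/7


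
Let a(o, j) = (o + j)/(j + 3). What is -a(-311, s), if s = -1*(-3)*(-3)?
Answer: -160/3 ≈ -53.333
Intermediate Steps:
s = -9 (s = 3*(-3) = -9)
a(o, j) = (j + o)/(3 + j)
-a(-311, s) = -(-9 - 311)/(3 - 9) = -(-320)/(-6) = -(-1)*(-320)/6 = -1*160/3 = -160/3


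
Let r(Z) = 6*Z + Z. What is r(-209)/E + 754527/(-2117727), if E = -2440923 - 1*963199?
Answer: -855134575231/2403000356898 ≈ -0.35586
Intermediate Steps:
E = -3404122 (E = -2440923 - 963199 = -3404122)
r(Z) = 7*Z
r(-209)/E + 754527/(-2117727) = (7*(-209))/(-3404122) + 754527/(-2117727) = -1463*(-1/3404122) + 754527*(-1/2117727) = 1463/3404122 - 251509/705909 = -855134575231/2403000356898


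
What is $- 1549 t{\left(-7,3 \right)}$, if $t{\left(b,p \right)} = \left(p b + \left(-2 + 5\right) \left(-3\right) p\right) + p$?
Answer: $69705$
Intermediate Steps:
$t{\left(b,p \right)} = - 8 p + b p$ ($t{\left(b,p \right)} = \left(b p + 3 \left(-3\right) p\right) + p = \left(b p - 9 p\right) + p = \left(- 9 p + b p\right) + p = - 8 p + b p$)
$- 1549 t{\left(-7,3 \right)} = - 1549 \cdot 3 \left(-8 - 7\right) = - 1549 \cdot 3 \left(-15\right) = \left(-1549\right) \left(-45\right) = 69705$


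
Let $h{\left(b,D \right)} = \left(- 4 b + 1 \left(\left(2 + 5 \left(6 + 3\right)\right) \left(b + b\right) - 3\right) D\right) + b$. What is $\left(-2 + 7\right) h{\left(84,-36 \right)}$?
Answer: $-1422000$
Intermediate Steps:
$h{\left(b,D \right)} = - 3 b + D \left(-3 + 94 b\right)$ ($h{\left(b,D \right)} = \left(- 4 b + 1 \left(\left(2 + 5 \cdot 9\right) 2 b - 3\right) D\right) + b = \left(- 4 b + 1 \left(\left(2 + 45\right) 2 b - 3\right) D\right) + b = \left(- 4 b + 1 \left(47 \cdot 2 b - 3\right) D\right) + b = \left(- 4 b + 1 \left(94 b - 3\right) D\right) + b = \left(- 4 b + 1 \left(-3 + 94 b\right) D\right) + b = \left(- 4 b + \left(-3 + 94 b\right) D\right) + b = \left(- 4 b + D \left(-3 + 94 b\right)\right) + b = - 3 b + D \left(-3 + 94 b\right)$)
$\left(-2 + 7\right) h{\left(84,-36 \right)} = \left(-2 + 7\right) \left(\left(-3\right) \left(-36\right) - 252 + 94 \left(-36\right) 84\right) = 5 \left(108 - 252 - 284256\right) = 5 \left(-284400\right) = -1422000$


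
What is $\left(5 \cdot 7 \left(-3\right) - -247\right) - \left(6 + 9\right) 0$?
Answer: $142$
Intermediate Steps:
$\left(5 \cdot 7 \left(-3\right) - -247\right) - \left(6 + 9\right) 0 = \left(35 \left(-3\right) + 247\right) - 15 \cdot 0 = \left(-105 + 247\right) - 0 = 142 + 0 = 142$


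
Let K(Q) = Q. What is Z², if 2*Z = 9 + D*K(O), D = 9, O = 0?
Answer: 81/4 ≈ 20.250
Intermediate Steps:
Z = 9/2 (Z = (9 + 9*0)/2 = (9 + 0)/2 = (½)*9 = 9/2 ≈ 4.5000)
Z² = (9/2)² = 81/4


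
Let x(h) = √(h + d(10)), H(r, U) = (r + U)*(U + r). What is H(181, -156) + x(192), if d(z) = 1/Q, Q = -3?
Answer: 625 + 5*√69/3 ≈ 638.84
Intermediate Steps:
H(r, U) = (U + r)² (H(r, U) = (U + r)*(U + r) = (U + r)²)
d(z) = -⅓ (d(z) = 1/(-3) = -⅓)
x(h) = √(-⅓ + h) (x(h) = √(h - ⅓) = √(-⅓ + h))
H(181, -156) + x(192) = (-156 + 181)² + √(-3 + 9*192)/3 = 25² + √(-3 + 1728)/3 = 625 + √1725/3 = 625 + (5*√69)/3 = 625 + 5*√69/3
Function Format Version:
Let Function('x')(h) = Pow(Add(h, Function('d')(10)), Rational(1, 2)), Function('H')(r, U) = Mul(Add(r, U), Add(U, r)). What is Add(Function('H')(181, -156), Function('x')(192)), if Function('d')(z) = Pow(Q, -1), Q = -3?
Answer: Add(625, Mul(Rational(5, 3), Pow(69, Rational(1, 2)))) ≈ 638.84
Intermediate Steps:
Function('H')(r, U) = Pow(Add(U, r), 2) (Function('H')(r, U) = Mul(Add(U, r), Add(U, r)) = Pow(Add(U, r), 2))
Function('d')(z) = Rational(-1, 3) (Function('d')(z) = Pow(-3, -1) = Rational(-1, 3))
Function('x')(h) = Pow(Add(Rational(-1, 3), h), Rational(1, 2)) (Function('x')(h) = Pow(Add(h, Rational(-1, 3)), Rational(1, 2)) = Pow(Add(Rational(-1, 3), h), Rational(1, 2)))
Add(Function('H')(181, -156), Function('x')(192)) = Add(Pow(Add(-156, 181), 2), Mul(Rational(1, 3), Pow(Add(-3, Mul(9, 192)), Rational(1, 2)))) = Add(Pow(25, 2), Mul(Rational(1, 3), Pow(Add(-3, 1728), Rational(1, 2)))) = Add(625, Mul(Rational(1, 3), Pow(1725, Rational(1, 2)))) = Add(625, Mul(Rational(1, 3), Mul(5, Pow(69, Rational(1, 2))))) = Add(625, Mul(Rational(5, 3), Pow(69, Rational(1, 2))))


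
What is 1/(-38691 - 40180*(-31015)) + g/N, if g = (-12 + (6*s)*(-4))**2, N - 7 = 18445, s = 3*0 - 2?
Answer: 792563641673/11284247091845 ≈ 0.070236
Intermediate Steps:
s = -2 (s = 0 - 2 = -2)
N = 18452 (N = 7 + 18445 = 18452)
g = 1296 (g = (-12 + (6*(-2))*(-4))**2 = (-12 - 12*(-4))**2 = (-12 + 48)**2 = 36**2 = 1296)
1/(-38691 - 40180*(-31015)) + g/N = 1/(-38691 - 40180*(-31015)) + 1296/18452 = -1/31015/(-78871) + 1296*(1/18452) = -1/78871*(-1/31015) + 324/4613 = 1/2446184065 + 324/4613 = 792563641673/11284247091845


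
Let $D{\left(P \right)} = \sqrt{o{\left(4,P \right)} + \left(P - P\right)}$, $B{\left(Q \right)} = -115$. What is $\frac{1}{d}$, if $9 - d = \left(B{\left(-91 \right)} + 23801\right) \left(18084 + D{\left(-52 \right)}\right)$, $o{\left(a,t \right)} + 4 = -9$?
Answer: $\frac{i}{- 428337615 i + 23686 \sqrt{13}} \approx -2.3346 \cdot 10^{-9} + 4.6547 \cdot 10^{-13} i$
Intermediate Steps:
$o{\left(a,t \right)} = -13$ ($o{\left(a,t \right)} = -4 - 9 = -13$)
$D{\left(P \right)} = i \sqrt{13}$ ($D{\left(P \right)} = \sqrt{-13 + \left(P - P\right)} = \sqrt{-13 + 0} = \sqrt{-13} = i \sqrt{13}$)
$d = -428337615 - 23686 i \sqrt{13}$ ($d = 9 - \left(-115 + 23801\right) \left(18084 + i \sqrt{13}\right) = 9 - 23686 \left(18084 + i \sqrt{13}\right) = 9 - \left(428337624 + 23686 i \sqrt{13}\right) = -428337615 - 23686 i \sqrt{13} \approx -4.2834 \cdot 10^{8} - 85401.0 i$)
$\frac{1}{d} = \frac{1}{-428337615 - 23686 i \sqrt{13}}$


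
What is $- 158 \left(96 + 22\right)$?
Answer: $-18644$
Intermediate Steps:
$- 158 \left(96 + 22\right) = \left(-158\right) 118 = -18644$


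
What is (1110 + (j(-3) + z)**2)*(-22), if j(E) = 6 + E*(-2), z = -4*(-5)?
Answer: -46948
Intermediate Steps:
z = 20
j(E) = 6 - 2*E
(1110 + (j(-3) + z)**2)*(-22) = (1110 + ((6 - 2*(-3)) + 20)**2)*(-22) = (1110 + ((6 + 6) + 20)**2)*(-22) = (1110 + (12 + 20)**2)*(-22) = (1110 + 32**2)*(-22) = (1110 + 1024)*(-22) = 2134*(-22) = -46948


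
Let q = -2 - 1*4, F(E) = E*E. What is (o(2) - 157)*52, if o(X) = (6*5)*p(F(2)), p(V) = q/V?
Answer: -10504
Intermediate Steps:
F(E) = E**2
q = -6 (q = -2 - 4 = -6)
p(V) = -6/V
o(X) = -45 (o(X) = (6*5)*(-6/(2**2)) = 30*(-6/4) = 30*(-6*1/4) = 30*(-3/2) = -45)
(o(2) - 157)*52 = (-45 - 157)*52 = -202*52 = -10504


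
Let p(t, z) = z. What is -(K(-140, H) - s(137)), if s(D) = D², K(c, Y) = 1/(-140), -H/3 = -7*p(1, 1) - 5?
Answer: 2627661/140 ≈ 18769.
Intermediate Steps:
H = 36 (H = -3*(-7*1 - 5) = -3*(-7 - 5) = -3*(-12) = 36)
K(c, Y) = -1/140
-(K(-140, H) - s(137)) = -(-1/140 - 1*137²) = -(-1/140 - 1*18769) = -(-1/140 - 18769) = -1*(-2627661/140) = 2627661/140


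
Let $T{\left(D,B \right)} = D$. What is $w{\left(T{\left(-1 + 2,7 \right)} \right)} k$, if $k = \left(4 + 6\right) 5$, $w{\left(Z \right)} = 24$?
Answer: $1200$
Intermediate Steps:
$k = 50$ ($k = 10 \cdot 5 = 50$)
$w{\left(T{\left(-1 + 2,7 \right)} \right)} k = 24 \cdot 50 = 1200$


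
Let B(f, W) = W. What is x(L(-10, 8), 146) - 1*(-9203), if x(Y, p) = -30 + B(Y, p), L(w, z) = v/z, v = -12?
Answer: 9319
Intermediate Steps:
L(w, z) = -12/z
x(Y, p) = -30 + p
x(L(-10, 8), 146) - 1*(-9203) = (-30 + 146) - 1*(-9203) = 116 + 9203 = 9319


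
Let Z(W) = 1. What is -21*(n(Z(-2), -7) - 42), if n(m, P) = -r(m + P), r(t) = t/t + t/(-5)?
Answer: 4641/5 ≈ 928.20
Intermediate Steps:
r(t) = 1 - t/5 (r(t) = 1 + t*(-⅕) = 1 - t/5)
n(m, P) = -1 + P/5 + m/5 (n(m, P) = -(1 - (m + P)/5) = -(1 - (P + m)/5) = -(1 + (-P/5 - m/5)) = -(1 - P/5 - m/5) = -1 + P/5 + m/5)
-21*(n(Z(-2), -7) - 42) = -21*((-1 + (⅕)*(-7) + (⅕)*1) - 42) = -21*((-1 - 7/5 + ⅕) - 42) = -21*(-11/5 - 42) = -21*(-221/5) = 4641/5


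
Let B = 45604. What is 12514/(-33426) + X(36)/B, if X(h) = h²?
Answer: -65921045/190544913 ≈ -0.34596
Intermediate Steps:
12514/(-33426) + X(36)/B = 12514/(-33426) + 36²/45604 = 12514*(-1/33426) + 1296*(1/45604) = -6257/16713 + 324/11401 = -65921045/190544913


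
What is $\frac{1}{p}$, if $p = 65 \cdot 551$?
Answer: $\frac{1}{35815} \approx 2.7921 \cdot 10^{-5}$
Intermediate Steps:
$p = 35815$
$\frac{1}{p} = \frac{1}{35815}$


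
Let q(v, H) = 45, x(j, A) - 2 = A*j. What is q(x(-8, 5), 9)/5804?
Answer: 45/5804 ≈ 0.0077533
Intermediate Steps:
x(j, A) = 2 + A*j
q(x(-8, 5), 9)/5804 = 45/5804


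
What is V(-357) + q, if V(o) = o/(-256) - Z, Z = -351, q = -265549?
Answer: -67890331/256 ≈ -2.6520e+5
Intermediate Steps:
V(o) = 351 - o/256 (V(o) = o/(-256) - 1*(-351) = o*(-1/256) + 351 = -o/256 + 351 = 351 - o/256)
V(-357) + q = (351 - 1/256*(-357)) - 265549 = (351 + 357/256) - 265549 = 90213/256 - 265549 = -67890331/256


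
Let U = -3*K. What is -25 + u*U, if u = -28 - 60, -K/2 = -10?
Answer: 5255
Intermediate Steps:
K = 20 (K = -2*(-10) = 20)
U = -60 (U = -3*20 = -60)
u = -88
-25 + u*U = -25 - 88*(-60) = -25 + 5280 = 5255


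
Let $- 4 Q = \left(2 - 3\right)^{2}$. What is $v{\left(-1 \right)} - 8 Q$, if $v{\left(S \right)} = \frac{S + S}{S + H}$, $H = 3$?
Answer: $1$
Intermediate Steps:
$Q = - \frac{1}{4}$ ($Q = - \frac{\left(2 - 3\right)^{2}}{4} = - \frac{\left(-1\right)^{2}}{4} = \left(- \frac{1}{4}\right) 1 = - \frac{1}{4} \approx -0.25$)
$v{\left(S \right)} = \frac{2 S}{3 + S}$ ($v{\left(S \right)} = \frac{S + S}{S + 3} = \frac{2 S}{3 + S}$)
$v{\left(-1 \right)} - 8 Q = 2 \left(-1\right) \frac{1}{3 - 1} - -2 = 2 \left(-1\right) \frac{1}{2} + 2 = -1 + 2 = 1$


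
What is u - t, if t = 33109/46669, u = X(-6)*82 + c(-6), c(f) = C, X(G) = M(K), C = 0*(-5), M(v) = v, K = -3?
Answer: -101891/413 ≈ -246.71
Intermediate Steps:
C = 0
X(G) = -3
c(f) = 0
u = -246 (u = -3*82 + 0 = -246 + 0 = -246)
t = 293/413 (t = 33109*(1/46669) = 293/413 ≈ 0.70944)
u - t = -246 - 1*293/413 = -246 - 293/413 = -101891/413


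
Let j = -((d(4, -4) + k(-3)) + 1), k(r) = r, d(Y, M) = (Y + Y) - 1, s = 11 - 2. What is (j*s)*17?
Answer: -765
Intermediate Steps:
s = 9
d(Y, M) = -1 + 2*Y (d(Y, M) = 2*Y - 1 = -1 + 2*Y)
j = -5 (j = -(((-1 + 2*4) - 3) + 1) = -(((-1 + 8) - 3) + 1) = -((7 - 3) + 1) = -(4 + 1) = -1*5 = -5)
(j*s)*17 = -5*9*17 = -45*17 = -765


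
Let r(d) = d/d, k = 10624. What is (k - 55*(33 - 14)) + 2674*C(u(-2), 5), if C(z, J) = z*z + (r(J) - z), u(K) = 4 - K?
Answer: 92473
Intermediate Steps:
r(d) = 1
C(z, J) = 1 + z² - z (C(z, J) = z*z + (1 - z) = z² + (1 - z) = 1 + z² - z)
(k - 55*(33 - 14)) + 2674*C(u(-2), 5) = (10624 - 55*(33 - 14)) + 2674*(1 + (4 - 1*(-2))² - (4 - 1*(-2))) = (10624 - 55*19) + 2674*(1 + (4 + 2)² - (4 + 2)) = (10624 - 1045) + 2674*(1 + 6² - 1*6) = 9579 + 2674*(1 + 36 - 6) = 9579 + 2674*31 = 9579 + 82894 = 92473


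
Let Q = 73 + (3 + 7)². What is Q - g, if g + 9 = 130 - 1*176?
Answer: 228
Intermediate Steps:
g = -55 (g = -9 + (130 - 1*176) = -9 + (130 - 176) = -9 - 46 = -55)
Q = 173 (Q = 73 + 10² = 73 + 100 = 173)
Q - g = 173 - 1*(-55) = 173 + 55 = 228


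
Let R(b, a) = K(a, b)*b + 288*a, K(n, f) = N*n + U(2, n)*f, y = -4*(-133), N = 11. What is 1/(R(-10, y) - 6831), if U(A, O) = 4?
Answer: 1/88265 ≈ 1.1330e-5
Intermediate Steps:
y = 532
K(n, f) = 4*f + 11*n (K(n, f) = 11*n + 4*f = 4*f + 11*n)
R(b, a) = 288*a + b*(4*b + 11*a) (R(b, a) = (4*b + 11*a)*b + 288*a = b*(4*b + 11*a) + 288*a = 288*a + b*(4*b + 11*a))
1/(R(-10, y) - 6831) = 1/((288*532 - 10*(4*(-10) + 11*532)) - 6831) = 1/((153216 - 10*(-40 + 5852)) - 6831) = 1/((153216 - 10*5812) - 6831) = 1/((153216 - 58120) - 6831) = 1/(95096 - 6831) = 1/88265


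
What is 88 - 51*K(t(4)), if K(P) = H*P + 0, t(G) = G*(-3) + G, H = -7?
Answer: -2768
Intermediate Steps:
t(G) = -2*G (t(G) = -3*G + G = -2*G)
K(P) = -7*P (K(P) = -7*P + 0 = -7*P)
88 - 51*K(t(4)) = 88 - (-357)*(-2*4) = 88 - (-357)*(-8) = 88 - 51*56 = 88 - 2856 = -2768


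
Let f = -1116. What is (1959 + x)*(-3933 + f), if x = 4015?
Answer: -30162726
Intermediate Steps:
(1959 + x)*(-3933 + f) = (1959 + 4015)*(-3933 - 1116) = 5974*(-5049) = -30162726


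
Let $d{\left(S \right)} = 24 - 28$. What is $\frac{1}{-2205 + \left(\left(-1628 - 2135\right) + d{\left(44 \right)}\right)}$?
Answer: $- \frac{1}{5972} \approx -0.00016745$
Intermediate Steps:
$d{\left(S \right)} = -4$
$\frac{1}{-2205 + \left(\left(-1628 - 2135\right) + d{\left(44 \right)}\right)} = \frac{1}{-2205 - 3767} = \frac{1}{-5972} = - \frac{1}{5972}$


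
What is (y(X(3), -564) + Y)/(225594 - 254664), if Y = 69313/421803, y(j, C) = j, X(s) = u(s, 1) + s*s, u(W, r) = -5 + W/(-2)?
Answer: -2247641/24523626420 ≈ -9.1652e-5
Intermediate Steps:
u(W, r) = -5 - W/2
X(s) = -5 + s² - s/2 (X(s) = (-5 - s/2) + s*s = (-5 - s/2) + s² = -5 + s² - s/2)
Y = 69313/421803 (Y = 69313*(1/421803) = 69313/421803 ≈ 0.16433)
(y(X(3), -564) + Y)/(225594 - 254664) = ((-5 + 3² - ½*3) + 69313/421803)/(225594 - 254664) = ((-5 + 9 - 3/2) + 69313/421803)/(-29070) = (5/2 + 69313/421803)*(-1/29070) = (2247641/843606)*(-1/29070) = -2247641/24523626420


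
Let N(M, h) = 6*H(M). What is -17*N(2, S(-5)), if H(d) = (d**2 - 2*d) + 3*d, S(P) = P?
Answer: -612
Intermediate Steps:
H(d) = d + d**2
N(M, h) = 6*M*(1 + M) (N(M, h) = 6*(M*(1 + M)) = 6*M*(1 + M))
-17*N(2, S(-5)) = -102*2*(1 + 2) = -102*2*3 = -17*36 = -612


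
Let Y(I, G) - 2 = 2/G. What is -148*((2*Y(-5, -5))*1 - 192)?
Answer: 139712/5 ≈ 27942.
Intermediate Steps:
Y(I, G) = 2 + 2/G
-148*((2*Y(-5, -5))*1 - 192) = -148*((2*(2 + 2/(-5)))*1 - 192) = -148*((2*(2 + 2*(-⅕)))*1 - 192) = -148*((2*(2 - ⅖))*1 - 192) = -148*((2*(8/5))*1 - 192) = -148*((16/5)*1 - 192) = -148*(16/5 - 192) = -148*(-944/5) = 139712/5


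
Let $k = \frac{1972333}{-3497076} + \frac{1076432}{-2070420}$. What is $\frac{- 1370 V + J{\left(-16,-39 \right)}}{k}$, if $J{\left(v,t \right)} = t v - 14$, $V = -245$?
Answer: $- \frac{18444411477795600}{59453956081} \approx -3.1023 \cdot 10^{5}$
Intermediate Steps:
$J{\left(v,t \right)} = -14 + t v$
$k = - \frac{59453956081}{54851637060}$ ($k = 1972333 \left(- \frac{1}{3497076}\right) + 1076432 \left(- \frac{1}{2070420}\right) = - \frac{179303}{317916} - \frac{269108}{517605} = - \frac{59453956081}{54851637060} \approx -1.0839$)
$\frac{- 1370 V + J{\left(-16,-39 \right)}}{k} = \frac{\left(-1370\right) \left(-245\right) - -610}{- \frac{59453956081}{54851637060}} = \left(335650 + \left(-14 + 624\right)\right) \left(- \frac{54851637060}{59453956081}\right) = \left(335650 + 610\right) \left(- \frac{54851637060}{59453956081}\right) = 336260 \left(- \frac{54851637060}{59453956081}\right) = - \frac{18444411477795600}{59453956081}$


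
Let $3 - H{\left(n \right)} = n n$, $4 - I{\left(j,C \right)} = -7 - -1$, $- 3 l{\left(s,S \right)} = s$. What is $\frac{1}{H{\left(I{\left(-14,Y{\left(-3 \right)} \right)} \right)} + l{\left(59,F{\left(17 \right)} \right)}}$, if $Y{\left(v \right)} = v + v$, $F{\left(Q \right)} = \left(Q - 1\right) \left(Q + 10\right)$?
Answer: $- \frac{3}{350} \approx -0.0085714$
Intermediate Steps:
$F{\left(Q \right)} = \left(-1 + Q\right) \left(10 + Q\right)$
$l{\left(s,S \right)} = - \frac{s}{3}$
$Y{\left(v \right)} = 2 v$
$I{\left(j,C \right)} = 10$ ($I{\left(j,C \right)} = 4 - \left(-7 - -1\right) = 4 - \left(-7 + 1\right) = 4 - -6 = 4 + 6 = 10$)
$H{\left(n \right)} = 3 - n^{2}$ ($H{\left(n \right)} = 3 - n n = 3 - n^{2}$)
$\frac{1}{H{\left(I{\left(-14,Y{\left(-3 \right)} \right)} \right)} + l{\left(59,F{\left(17 \right)} \right)}} = \frac{1}{\left(3 - 10^{2}\right) - \frac{59}{3}} = \frac{1}{\left(3 - 100\right) - \frac{59}{3}} = \frac{1}{-97 - \frac{59}{3}} = \frac{1}{- \frac{350}{3}} = - \frac{3}{350}$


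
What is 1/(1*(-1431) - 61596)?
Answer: -1/63027 ≈ -1.5866e-5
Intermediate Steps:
1/(1*(-1431) - 61596) = 1/(-1431 - 61596) = 1/(-63027) = -1/63027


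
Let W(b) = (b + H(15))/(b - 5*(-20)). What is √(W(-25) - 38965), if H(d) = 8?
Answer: 22*I*√18114/15 ≈ 197.4*I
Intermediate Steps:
W(b) = (8 + b)/(100 + b) (W(b) = (b + 8)/(b - 5*(-20)) = (8 + b)/(b + 100) = (8 + b)/(100 + b))
√(W(-25) - 38965) = √((8 - 25)/(100 - 25) - 38965) = √(-17/75 - 38965) = √(-2922392/75) = 22*I*√18114/15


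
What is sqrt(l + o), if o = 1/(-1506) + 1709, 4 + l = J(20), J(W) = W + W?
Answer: sqrt(3957721314)/1506 ≈ 41.773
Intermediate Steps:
J(W) = 2*W
l = 36 (l = -4 + 2*20 = -4 + 40 = 36)
o = 2573753/1506 (o = -1/1506 + 1709 = 2573753/1506 ≈ 1709.0)
sqrt(l + o) = sqrt(36 + 2573753/1506) = sqrt(2627969/1506) = sqrt(3957721314)/1506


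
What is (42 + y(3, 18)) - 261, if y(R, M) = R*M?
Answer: -165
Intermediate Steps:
y(R, M) = M*R
(42 + y(3, 18)) - 261 = (42 + 18*3) - 261 = (42 + 54) - 261 = 96 - 261 = -165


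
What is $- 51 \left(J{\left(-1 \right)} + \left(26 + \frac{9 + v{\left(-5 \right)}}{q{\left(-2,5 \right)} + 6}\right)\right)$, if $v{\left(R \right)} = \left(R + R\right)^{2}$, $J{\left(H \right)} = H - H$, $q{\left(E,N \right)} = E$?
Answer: $- \frac{10863}{4} \approx -2715.8$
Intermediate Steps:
$J{\left(H \right)} = 0$
$v{\left(R \right)} = 4 R^{2}$ ($v{\left(R \right)} = \left(2 R\right)^{2} = 4 R^{2}$)
$- 51 \left(J{\left(-1 \right)} + \left(26 + \frac{9 + v{\left(-5 \right)}}{q{\left(-2,5 \right)} + 6}\right)\right) = - 51 \left(0 + \left(26 + \frac{9 + 4 \left(-5\right)^{2}}{-2 + 6}\right)\right) = - 51 \left(0 + \left(26 + \frac{9 + 4 \cdot 25}{4}\right)\right) = - 51 \left(0 + \left(26 + \left(9 + 100\right) \frac{1}{4}\right)\right) = - 51 \left(0 + \left(26 + 109 \cdot \frac{1}{4}\right)\right) = - 51 \left(0 + \left(26 + \frac{109}{4}\right)\right) = - 51 \left(0 + \frac{213}{4}\right) = - \frac{51 \cdot 213}{4} = \left(-1\right) \frac{10863}{4} = - \frac{10863}{4}$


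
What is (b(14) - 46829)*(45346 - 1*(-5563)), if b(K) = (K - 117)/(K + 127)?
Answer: -336151719728/141 ≈ -2.3841e+9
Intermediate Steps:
b(K) = (-117 + K)/(127 + K)
(b(14) - 46829)*(45346 - 1*(-5563)) = ((-117 + 14)/(127 + 14) - 46829)*(45346 - 1*(-5563)) = (-103/141 - 46829)*(45346 + 5563) = ((1/141)*(-103) - 46829)*50909 = (-103/141 - 46829)*50909 = -6602992/141*50909 = -336151719728/141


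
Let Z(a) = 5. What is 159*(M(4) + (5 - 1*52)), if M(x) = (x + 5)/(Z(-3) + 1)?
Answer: -14469/2 ≈ -7234.5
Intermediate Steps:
M(x) = ⅚ + x/6 (M(x) = (x + 5)/(5 + 1) = (5 + x)/6 = (5 + x)*(⅙) = ⅚ + x/6)
159*(M(4) + (5 - 1*52)) = 159*((⅚ + (⅙)*4) + (5 - 1*52)) = 159*((⅚ + ⅔) + (5 - 52)) = 159*(3/2 - 47) = 159*(-91/2) = -14469/2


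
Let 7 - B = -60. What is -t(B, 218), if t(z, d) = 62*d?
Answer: -13516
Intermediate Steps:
B = 67 (B = 7 - 1*(-60) = 7 + 60 = 67)
-t(B, 218) = -62*218 = -1*13516 = -13516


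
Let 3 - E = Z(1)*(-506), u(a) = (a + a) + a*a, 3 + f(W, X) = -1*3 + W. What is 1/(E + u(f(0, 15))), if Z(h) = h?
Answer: 1/533 ≈ 0.0018762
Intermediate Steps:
f(W, X) = -6 + W (f(W, X) = -3 + (-1*3 + W) = -3 + (-3 + W) = -6 + W)
u(a) = a² + 2*a (u(a) = 2*a + a² = a² + 2*a)
E = 509 (E = 3 - (-506) = 3 - 1*(-506) = 3 + 506 = 509)
1/(E + u(f(0, 15))) = 1/(509 + (-6 + 0)*(2 + (-6 + 0))) = 1/(509 - 6*(2 - 6)) = 1/(509 - 6*(-4)) = 1/(509 + 24) = 1/533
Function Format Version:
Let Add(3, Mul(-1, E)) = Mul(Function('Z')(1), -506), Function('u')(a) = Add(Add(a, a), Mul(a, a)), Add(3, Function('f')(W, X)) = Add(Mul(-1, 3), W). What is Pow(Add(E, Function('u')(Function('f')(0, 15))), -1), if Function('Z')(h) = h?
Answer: Rational(1, 533) ≈ 0.0018762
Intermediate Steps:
Function('f')(W, X) = Add(-6, W) (Function('f')(W, X) = Add(-3, Add(Mul(-1, 3), W)) = Add(-3, Add(-3, W)) = Add(-6, W))
Function('u')(a) = Add(Pow(a, 2), Mul(2, a)) (Function('u')(a) = Add(Mul(2, a), Pow(a, 2)) = Add(Pow(a, 2), Mul(2, a)))
E = 509 (E = Add(3, Mul(-1, Mul(1, -506))) = Add(3, Mul(-1, -506)) = Add(3, 506) = 509)
Pow(Add(E, Function('u')(Function('f')(0, 15))), -1) = Pow(Add(509, Mul(Add(-6, 0), Add(2, Add(-6, 0)))), -1) = Pow(Add(509, Mul(-6, Add(2, -6))), -1) = Pow(Add(509, Mul(-6, -4)), -1) = Pow(Add(509, 24), -1) = Pow(533, -1) = Rational(1, 533)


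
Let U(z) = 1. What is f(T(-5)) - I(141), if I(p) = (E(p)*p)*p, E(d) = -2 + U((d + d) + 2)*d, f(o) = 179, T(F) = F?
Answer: -2763280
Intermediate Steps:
E(d) = -2 + d (E(d) = -2 + 1*d = -2 + d)
I(p) = p²*(-2 + p) (I(p) = ((-2 + p)*p)*p = (p*(-2 + p))*p = p²*(-2 + p))
f(T(-5)) - I(141) = 179 - 141²*(-2 + 141) = 179 - 19881*139 = 179 - 1*2763459 = 179 - 2763459 = -2763280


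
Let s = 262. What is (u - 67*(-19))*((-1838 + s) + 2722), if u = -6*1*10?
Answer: 1390098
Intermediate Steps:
u = -60 (u = -6*10 = -60)
(u - 67*(-19))*((-1838 + s) + 2722) = (-60 - 67*(-19))*((-1838 + 262) + 2722) = (-60 + 1273)*(-1576 + 2722) = 1213*1146 = 1390098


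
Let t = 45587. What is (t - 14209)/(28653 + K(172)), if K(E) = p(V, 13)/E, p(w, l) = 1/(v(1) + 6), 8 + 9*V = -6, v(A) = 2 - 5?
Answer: 16191048/14784949 ≈ 1.0951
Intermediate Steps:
v(A) = -3
V = -14/9 (V = -8/9 + (1/9)*(-6) = -8/9 - 2/3 = -14/9 ≈ -1.5556)
p(w, l) = 1/3 (p(w, l) = 1/(-3 + 6) = 1/3)
K(E) = 1/(3*E)
(t - 14209)/(28653 + K(172)) = (45587 - 14209)/(28653 + (1/3)/172) = 31378/(28653 + (1/3)*(1/172)) = 31378/(28653 + 1/516) = 31378/(14784949/516) = 31378*(516/14784949) = 16191048/14784949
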